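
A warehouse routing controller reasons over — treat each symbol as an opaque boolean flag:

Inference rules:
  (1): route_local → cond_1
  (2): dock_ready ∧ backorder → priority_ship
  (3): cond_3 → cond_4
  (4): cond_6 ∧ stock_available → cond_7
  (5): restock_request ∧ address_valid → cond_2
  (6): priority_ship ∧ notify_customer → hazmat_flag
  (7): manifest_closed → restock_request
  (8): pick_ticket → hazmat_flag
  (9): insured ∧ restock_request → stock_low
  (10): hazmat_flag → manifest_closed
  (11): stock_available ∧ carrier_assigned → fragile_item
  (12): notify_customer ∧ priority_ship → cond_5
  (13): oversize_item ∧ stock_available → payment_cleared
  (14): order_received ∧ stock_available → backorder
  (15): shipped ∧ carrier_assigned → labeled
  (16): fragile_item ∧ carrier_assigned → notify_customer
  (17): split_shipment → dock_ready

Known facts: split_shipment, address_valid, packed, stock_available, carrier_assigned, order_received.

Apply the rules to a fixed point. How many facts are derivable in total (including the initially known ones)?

Round 1 fires (11), (14), (17), giving fragile_item, backorder, dock_ready.
Round 2 fires (2), (16), giving priority_ship, notify_customer.
Round 3 fires (6), (12), giving hazmat_flag, cond_5.
Round 4 fires (10), giving manifest_closed.
Round 5 fires (7), giving restock_request.
Round 6 fires (5), giving cond_2.
Closure: {address_valid, backorder, carrier_assigned, cond_2, cond_5, dock_ready, fragile_item, hazmat_flag, manifest_closed, notify_customer, order_received, packed, priority_ship, restock_request, split_shipment, stock_available} — 16 facts.

16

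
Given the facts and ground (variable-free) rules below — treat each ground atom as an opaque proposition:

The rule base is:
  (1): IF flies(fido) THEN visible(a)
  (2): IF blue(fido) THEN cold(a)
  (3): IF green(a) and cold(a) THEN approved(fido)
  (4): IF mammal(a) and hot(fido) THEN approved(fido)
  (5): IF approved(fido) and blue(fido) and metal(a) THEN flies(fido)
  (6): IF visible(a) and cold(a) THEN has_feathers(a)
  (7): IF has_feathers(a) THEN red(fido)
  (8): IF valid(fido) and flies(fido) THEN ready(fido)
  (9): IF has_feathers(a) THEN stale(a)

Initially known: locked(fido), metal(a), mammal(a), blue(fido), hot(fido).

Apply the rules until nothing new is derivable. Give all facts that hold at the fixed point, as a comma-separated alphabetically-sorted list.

[1] (2) [IF blue(fido) THEN cold(a)]; (4) [IF mammal(a) and hot(fido) THEN approved(fido)]. ⇒ new: cold(a), approved(fido).
[2] (5) [IF approved(fido) and blue(fido) and metal(a) THEN flies(fido)]. ⇒ new: flies(fido).
[3] (1) [IF flies(fido) THEN visible(a)]. ⇒ new: visible(a).
[4] (6) [IF visible(a) and cold(a) THEN has_feathers(a)]. ⇒ new: has_feathers(a).
[5] (7) [IF has_feathers(a) THEN red(fido)]; (9) [IF has_feathers(a) THEN stale(a)]. ⇒ new: red(fido), stale(a).

approved(fido), blue(fido), cold(a), flies(fido), has_feathers(a), hot(fido), locked(fido), mammal(a), metal(a), red(fido), stale(a), visible(a)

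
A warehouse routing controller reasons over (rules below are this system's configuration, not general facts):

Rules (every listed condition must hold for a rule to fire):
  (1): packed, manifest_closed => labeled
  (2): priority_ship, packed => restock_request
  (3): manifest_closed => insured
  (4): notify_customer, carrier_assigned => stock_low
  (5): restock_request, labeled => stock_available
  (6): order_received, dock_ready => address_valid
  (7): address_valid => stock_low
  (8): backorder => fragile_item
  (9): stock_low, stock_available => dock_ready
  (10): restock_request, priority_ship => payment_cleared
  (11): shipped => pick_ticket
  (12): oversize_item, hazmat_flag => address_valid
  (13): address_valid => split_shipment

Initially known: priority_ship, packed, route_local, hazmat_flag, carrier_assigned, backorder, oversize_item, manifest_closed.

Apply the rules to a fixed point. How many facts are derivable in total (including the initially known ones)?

Round 1: (1) [packed, manifest_closed => labeled]; (2) [priority_ship, packed => restock_request]; (3) [manifest_closed => insured]; (8) [backorder => fragile_item]; (12) [oversize_item, hazmat_flag => address_valid]. New: labeled, restock_request, insured, fragile_item, address_valid.
Round 2: (5) [restock_request, labeled => stock_available]; (7) [address_valid => stock_low]; (10) [restock_request, priority_ship => payment_cleared]; (13) [address_valid => split_shipment]. New: stock_available, stock_low, payment_cleared, split_shipment.
Round 3: (9) [stock_low, stock_available => dock_ready]. New: dock_ready.
Closure: {address_valid, backorder, carrier_assigned, dock_ready, fragile_item, hazmat_flag, insured, labeled, manifest_closed, oversize_item, packed, payment_cleared, priority_ship, restock_request, route_local, split_shipment, stock_available, stock_low} — 18 facts.

18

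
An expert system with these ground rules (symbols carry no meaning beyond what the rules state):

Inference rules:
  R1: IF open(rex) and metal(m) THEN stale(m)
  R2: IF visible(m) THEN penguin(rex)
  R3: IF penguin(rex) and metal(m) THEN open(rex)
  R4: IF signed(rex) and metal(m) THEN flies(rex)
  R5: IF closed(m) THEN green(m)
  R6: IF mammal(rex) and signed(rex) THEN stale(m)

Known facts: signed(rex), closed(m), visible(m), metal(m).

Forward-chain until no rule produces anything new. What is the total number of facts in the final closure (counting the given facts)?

Round 1 — R2, R4, R5, derive penguin(rex), flies(rex), green(m).
Round 2 — R3, derive open(rex).
Round 3 — R1, derive stale(m).
Closure: {closed(m), flies(rex), green(m), metal(m), open(rex), penguin(rex), signed(rex), stale(m), visible(m)} — 9 facts.

9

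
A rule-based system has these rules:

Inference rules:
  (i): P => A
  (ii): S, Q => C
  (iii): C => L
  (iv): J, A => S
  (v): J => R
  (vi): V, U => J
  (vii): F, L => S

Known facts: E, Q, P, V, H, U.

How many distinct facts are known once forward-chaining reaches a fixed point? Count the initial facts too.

Round 1: (i) [P => A]; (vi) [V, U => J]. New: A, J.
Round 2: (iv) [J, A => S]; (v) [J => R]. New: S, R.
Round 3: (ii) [S, Q => C]. New: C.
Round 4: (iii) [C => L]. New: L.
Closure: {A, C, E, H, J, L, P, Q, R, S, U, V} — 12 facts.

12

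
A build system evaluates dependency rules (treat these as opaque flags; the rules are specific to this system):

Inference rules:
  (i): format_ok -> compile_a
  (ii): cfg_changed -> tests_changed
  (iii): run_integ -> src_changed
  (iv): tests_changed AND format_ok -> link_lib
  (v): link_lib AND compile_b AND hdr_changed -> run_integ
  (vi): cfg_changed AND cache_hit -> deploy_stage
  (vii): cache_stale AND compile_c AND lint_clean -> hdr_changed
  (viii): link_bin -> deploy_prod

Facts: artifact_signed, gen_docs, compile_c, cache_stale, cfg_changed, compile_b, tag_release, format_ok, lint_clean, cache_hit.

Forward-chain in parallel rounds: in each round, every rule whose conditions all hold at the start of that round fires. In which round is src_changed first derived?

Round 1: (i) [format_ok -> compile_a]; (ii) [cfg_changed -> tests_changed]; (vi) [cfg_changed AND cache_hit -> deploy_stage]; (vii) [cache_stale AND compile_c AND lint_clean -> hdr_changed]. New: compile_a, tests_changed, deploy_stage, hdr_changed.
Round 2: (iv) [tests_changed AND format_ok -> link_lib]. New: link_lib.
Round 3: (v) [link_lib AND compile_b AND hdr_changed -> run_integ]. New: run_integ.
Round 4: (iii) [run_integ -> src_changed]. New: src_changed.
src_changed first appears in round 4.

4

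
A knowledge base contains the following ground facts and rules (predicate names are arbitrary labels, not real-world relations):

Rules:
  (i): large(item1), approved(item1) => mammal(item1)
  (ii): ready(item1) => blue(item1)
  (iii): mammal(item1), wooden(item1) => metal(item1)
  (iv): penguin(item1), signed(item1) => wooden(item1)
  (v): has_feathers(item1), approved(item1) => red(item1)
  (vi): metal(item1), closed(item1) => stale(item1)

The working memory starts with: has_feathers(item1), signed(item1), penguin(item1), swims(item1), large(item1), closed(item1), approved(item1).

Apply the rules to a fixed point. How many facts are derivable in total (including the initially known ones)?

Round 1 — (i), (iv), (v), derive mammal(item1), wooden(item1), red(item1).
Round 2 — (iii), derive metal(item1).
Round 3 — (vi), derive stale(item1).
Closure: {approved(item1), closed(item1), has_feathers(item1), large(item1), mammal(item1), metal(item1), penguin(item1), red(item1), signed(item1), stale(item1), swims(item1), wooden(item1)} — 12 facts.

12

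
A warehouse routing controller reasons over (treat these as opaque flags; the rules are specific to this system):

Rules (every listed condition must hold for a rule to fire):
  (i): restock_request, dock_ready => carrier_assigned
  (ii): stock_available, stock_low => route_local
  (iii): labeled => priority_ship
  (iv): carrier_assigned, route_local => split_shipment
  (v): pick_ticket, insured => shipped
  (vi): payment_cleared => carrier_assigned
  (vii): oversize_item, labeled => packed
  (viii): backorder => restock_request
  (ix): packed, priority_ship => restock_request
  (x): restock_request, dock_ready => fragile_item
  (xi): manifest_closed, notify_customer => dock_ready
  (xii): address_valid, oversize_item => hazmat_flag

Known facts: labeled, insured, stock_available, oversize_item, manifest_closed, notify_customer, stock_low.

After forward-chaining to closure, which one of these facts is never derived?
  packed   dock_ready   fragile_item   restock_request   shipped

Round 1: (ii) [stock_available, stock_low => route_local]; (iii) [labeled => priority_ship]; (vii) [oversize_item, labeled => packed]; (xi) [manifest_closed, notify_customer => dock_ready]. Adds route_local, priority_ship, packed, dock_ready.
Round 2: (ix) [packed, priority_ship => restock_request]. Adds restock_request.
Round 3: (i) [restock_request, dock_ready => carrier_assigned]; (x) [restock_request, dock_ready => fragile_item]. Adds carrier_assigned, fragile_item.
Round 4: (iv) [carrier_assigned, route_local => split_shipment]. Adds split_shipment.
Derived: packed (round 1), fragile_item (round 3), restock_request (round 2), dock_ready (round 1). shipped never appears in any round.

shipped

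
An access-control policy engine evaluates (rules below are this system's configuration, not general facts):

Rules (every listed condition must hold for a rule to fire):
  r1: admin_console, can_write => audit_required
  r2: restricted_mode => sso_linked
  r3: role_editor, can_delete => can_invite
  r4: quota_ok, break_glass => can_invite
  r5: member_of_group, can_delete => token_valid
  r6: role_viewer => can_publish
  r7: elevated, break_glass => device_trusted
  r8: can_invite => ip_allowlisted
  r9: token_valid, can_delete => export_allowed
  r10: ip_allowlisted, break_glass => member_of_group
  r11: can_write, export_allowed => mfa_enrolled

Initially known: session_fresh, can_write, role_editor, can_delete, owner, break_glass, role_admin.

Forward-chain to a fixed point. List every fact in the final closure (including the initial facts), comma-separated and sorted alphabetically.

break_glass, can_delete, can_invite, can_write, export_allowed, ip_allowlisted, member_of_group, mfa_enrolled, owner, role_admin, role_editor, session_fresh, token_valid

Round 1 — r3, derive can_invite.
Round 2 — r8, derive ip_allowlisted.
Round 3 — r10, derive member_of_group.
Round 4 — r5, derive token_valid.
Round 5 — r9, derive export_allowed.
Round 6 — r11, derive mfa_enrolled.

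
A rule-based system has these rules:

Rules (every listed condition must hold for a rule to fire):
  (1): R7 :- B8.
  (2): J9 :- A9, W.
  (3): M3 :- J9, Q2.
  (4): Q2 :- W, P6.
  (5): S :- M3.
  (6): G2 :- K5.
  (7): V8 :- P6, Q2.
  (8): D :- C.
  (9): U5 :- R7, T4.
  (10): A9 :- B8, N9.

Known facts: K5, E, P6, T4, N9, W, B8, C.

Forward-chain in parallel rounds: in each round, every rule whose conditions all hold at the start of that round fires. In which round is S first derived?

4

Round 1 fires (1), (4), (6), (8), (10), giving R7, Q2, G2, D, A9.
Round 2 fires (2), (7), (9), giving J9, V8, U5.
Round 3 fires (3), giving M3.
Round 4 fires (5), giving S.
S first appears in round 4.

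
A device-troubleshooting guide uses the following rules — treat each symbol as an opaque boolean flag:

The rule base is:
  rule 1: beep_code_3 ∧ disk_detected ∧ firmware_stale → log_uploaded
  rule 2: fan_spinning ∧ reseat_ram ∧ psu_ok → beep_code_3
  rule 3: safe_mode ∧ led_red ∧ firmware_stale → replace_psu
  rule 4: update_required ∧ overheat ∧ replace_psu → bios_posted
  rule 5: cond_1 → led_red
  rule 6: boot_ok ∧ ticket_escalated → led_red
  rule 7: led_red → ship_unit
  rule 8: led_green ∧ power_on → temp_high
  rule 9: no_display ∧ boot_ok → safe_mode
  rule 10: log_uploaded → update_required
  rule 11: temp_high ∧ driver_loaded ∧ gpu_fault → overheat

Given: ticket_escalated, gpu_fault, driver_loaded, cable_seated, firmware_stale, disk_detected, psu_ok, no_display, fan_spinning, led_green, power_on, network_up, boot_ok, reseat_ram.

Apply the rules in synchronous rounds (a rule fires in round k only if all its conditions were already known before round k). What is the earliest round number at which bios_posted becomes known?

4

[1] rule 2 [fan_spinning ∧ reseat_ram ∧ psu_ok → beep_code_3]; rule 6 [boot_ok ∧ ticket_escalated → led_red]; rule 8 [led_green ∧ power_on → temp_high]; rule 9 [no_display ∧ boot_ok → safe_mode]. ⇒ new: beep_code_3, led_red, temp_high, safe_mode.
[2] rule 1 [beep_code_3 ∧ disk_detected ∧ firmware_stale → log_uploaded]; rule 3 [safe_mode ∧ led_red ∧ firmware_stale → replace_psu]; rule 7 [led_red → ship_unit]; rule 11 [temp_high ∧ driver_loaded ∧ gpu_fault → overheat]. ⇒ new: log_uploaded, replace_psu, ship_unit, overheat.
[3] rule 10 [log_uploaded → update_required]. ⇒ new: update_required.
[4] rule 4 [update_required ∧ overheat ∧ replace_psu → bios_posted]. ⇒ new: bios_posted.
bios_posted first appears in round 4.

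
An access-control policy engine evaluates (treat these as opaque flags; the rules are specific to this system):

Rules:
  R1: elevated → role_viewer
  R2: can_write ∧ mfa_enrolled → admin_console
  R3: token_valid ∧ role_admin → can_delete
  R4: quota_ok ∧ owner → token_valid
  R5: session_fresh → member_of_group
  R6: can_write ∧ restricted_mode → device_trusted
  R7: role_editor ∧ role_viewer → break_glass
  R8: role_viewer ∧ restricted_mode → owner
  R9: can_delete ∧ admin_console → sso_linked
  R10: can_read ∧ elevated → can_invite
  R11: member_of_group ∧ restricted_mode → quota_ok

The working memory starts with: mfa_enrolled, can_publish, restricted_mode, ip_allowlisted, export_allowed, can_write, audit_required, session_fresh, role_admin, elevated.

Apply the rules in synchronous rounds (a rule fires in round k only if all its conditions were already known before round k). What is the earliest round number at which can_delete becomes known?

4

Round 1 fires R1, R2, R5, R6, giving role_viewer, admin_console, member_of_group, device_trusted.
Round 2 fires R8, R11, giving owner, quota_ok.
Round 3 fires R4, giving token_valid.
Round 4 fires R3, giving can_delete.
can_delete first appears in round 4.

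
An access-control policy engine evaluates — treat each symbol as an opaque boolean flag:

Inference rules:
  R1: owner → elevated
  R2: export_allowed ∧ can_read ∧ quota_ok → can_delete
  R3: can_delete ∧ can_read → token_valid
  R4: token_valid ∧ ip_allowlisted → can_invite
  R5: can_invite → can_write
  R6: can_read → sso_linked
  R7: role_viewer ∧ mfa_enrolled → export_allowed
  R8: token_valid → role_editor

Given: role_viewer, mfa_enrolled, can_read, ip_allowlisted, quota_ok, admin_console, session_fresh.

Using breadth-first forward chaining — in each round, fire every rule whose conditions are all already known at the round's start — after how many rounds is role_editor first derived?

Round 1: R6 [can_read → sso_linked]; R7 [role_viewer ∧ mfa_enrolled → export_allowed]. New: sso_linked, export_allowed.
Round 2: R2 [export_allowed ∧ can_read ∧ quota_ok → can_delete]. New: can_delete.
Round 3: R3 [can_delete ∧ can_read → token_valid]. New: token_valid.
Round 4: R4 [token_valid ∧ ip_allowlisted → can_invite]; R8 [token_valid → role_editor]. New: can_invite, role_editor.
role_editor first appears in round 4.

4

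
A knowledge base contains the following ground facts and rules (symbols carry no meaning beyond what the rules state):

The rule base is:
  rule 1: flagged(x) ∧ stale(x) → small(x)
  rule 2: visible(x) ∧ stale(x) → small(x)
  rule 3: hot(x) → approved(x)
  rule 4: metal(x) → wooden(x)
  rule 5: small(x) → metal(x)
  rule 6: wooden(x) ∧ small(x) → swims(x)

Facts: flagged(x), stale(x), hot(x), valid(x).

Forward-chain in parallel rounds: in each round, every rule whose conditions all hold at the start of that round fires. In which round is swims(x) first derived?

4

[1] rule 1 [flagged(x) ∧ stale(x) → small(x)]; rule 3 [hot(x) → approved(x)]. ⇒ new: small(x), approved(x).
[2] rule 5 [small(x) → metal(x)]. ⇒ new: metal(x).
[3] rule 4 [metal(x) → wooden(x)]. ⇒ new: wooden(x).
[4] rule 6 [wooden(x) ∧ small(x) → swims(x)]. ⇒ new: swims(x).
swims(x) first appears in round 4.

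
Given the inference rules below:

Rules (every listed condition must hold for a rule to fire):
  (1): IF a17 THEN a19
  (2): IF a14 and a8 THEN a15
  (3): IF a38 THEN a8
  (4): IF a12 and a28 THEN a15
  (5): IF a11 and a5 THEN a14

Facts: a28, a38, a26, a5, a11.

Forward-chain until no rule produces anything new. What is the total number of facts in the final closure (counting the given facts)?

Round 1: (3) [IF a38 THEN a8]; (5) [IF a11 and a5 THEN a14]. New: a8, a14.
Round 2: (2) [IF a14 and a8 THEN a15]. New: a15.
Closure: {a11, a14, a15, a26, a28, a38, a5, a8} — 8 facts.

8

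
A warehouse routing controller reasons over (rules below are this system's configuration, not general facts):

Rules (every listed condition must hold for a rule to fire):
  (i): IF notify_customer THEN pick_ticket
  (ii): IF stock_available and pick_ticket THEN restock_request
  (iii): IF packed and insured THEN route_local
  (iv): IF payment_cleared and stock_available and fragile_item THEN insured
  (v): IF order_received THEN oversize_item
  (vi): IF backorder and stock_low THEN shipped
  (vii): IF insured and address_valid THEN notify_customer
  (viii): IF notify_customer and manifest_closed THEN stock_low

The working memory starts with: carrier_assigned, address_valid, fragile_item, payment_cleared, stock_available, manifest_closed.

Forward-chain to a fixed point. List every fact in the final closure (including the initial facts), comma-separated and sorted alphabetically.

Round 1 fires (iv), giving insured.
Round 2 fires (vii), giving notify_customer.
Round 3 fires (i), (viii), giving pick_ticket, stock_low.
Round 4 fires (ii), giving restock_request.

address_valid, carrier_assigned, fragile_item, insured, manifest_closed, notify_customer, payment_cleared, pick_ticket, restock_request, stock_available, stock_low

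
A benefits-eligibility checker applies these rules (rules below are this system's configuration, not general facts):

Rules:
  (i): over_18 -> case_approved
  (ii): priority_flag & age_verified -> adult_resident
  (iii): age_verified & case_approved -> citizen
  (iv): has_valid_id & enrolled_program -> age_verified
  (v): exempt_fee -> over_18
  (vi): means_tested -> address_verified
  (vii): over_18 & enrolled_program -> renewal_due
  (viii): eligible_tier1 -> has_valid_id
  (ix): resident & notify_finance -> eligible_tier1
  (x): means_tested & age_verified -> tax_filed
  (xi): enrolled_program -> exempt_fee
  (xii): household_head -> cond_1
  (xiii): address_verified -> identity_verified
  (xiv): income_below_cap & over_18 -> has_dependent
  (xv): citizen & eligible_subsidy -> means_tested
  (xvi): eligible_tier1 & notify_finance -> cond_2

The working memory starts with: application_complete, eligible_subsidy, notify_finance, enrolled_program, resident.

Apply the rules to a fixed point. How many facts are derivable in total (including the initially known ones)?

18

Round 1: (ix) [resident & notify_finance -> eligible_tier1]; (xi) [enrolled_program -> exempt_fee]. Adds eligible_tier1, exempt_fee.
Round 2: (v) [exempt_fee -> over_18]; (viii) [eligible_tier1 -> has_valid_id]; (xvi) [eligible_tier1 & notify_finance -> cond_2]. Adds over_18, has_valid_id, cond_2.
Round 3: (i) [over_18 -> case_approved]; (iv) [has_valid_id & enrolled_program -> age_verified]; (vii) [over_18 & enrolled_program -> renewal_due]. Adds case_approved, age_verified, renewal_due.
Round 4: (iii) [age_verified & case_approved -> citizen]. Adds citizen.
Round 5: (xv) [citizen & eligible_subsidy -> means_tested]. Adds means_tested.
Round 6: (vi) [means_tested -> address_verified]; (x) [means_tested & age_verified -> tax_filed]. Adds address_verified, tax_filed.
Round 7: (xiii) [address_verified -> identity_verified]. Adds identity_verified.
Closure: {address_verified, age_verified, application_complete, case_approved, citizen, cond_2, eligible_subsidy, eligible_tier1, enrolled_program, exempt_fee, has_valid_id, identity_verified, means_tested, notify_finance, over_18, renewal_due, resident, tax_filed} — 18 facts.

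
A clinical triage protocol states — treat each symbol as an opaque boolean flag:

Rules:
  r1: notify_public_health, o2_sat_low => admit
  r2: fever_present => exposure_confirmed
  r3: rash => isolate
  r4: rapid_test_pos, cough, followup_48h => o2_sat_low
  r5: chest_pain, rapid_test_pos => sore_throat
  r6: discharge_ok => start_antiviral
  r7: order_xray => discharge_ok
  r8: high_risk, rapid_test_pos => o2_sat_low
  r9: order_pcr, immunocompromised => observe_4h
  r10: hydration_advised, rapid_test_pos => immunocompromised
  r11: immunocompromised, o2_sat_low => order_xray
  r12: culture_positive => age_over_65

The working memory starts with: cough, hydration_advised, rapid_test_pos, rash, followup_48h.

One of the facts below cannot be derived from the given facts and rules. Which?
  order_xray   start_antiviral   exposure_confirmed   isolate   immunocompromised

exposure_confirmed

Round 1: r3 [rash => isolate]; r4 [rapid_test_pos, cough, followup_48h => o2_sat_low]; r10 [hydration_advised, rapid_test_pos => immunocompromised]. New: isolate, o2_sat_low, immunocompromised.
Round 2: r11 [immunocompromised, o2_sat_low => order_xray]. New: order_xray.
Round 3: r7 [order_xray => discharge_ok]. New: discharge_ok.
Round 4: r6 [discharge_ok => start_antiviral]. New: start_antiviral.
Derived: start_antiviral (round 4), isolate (round 1), immunocompromised (round 1), order_xray (round 2). exposure_confirmed never appears in any round.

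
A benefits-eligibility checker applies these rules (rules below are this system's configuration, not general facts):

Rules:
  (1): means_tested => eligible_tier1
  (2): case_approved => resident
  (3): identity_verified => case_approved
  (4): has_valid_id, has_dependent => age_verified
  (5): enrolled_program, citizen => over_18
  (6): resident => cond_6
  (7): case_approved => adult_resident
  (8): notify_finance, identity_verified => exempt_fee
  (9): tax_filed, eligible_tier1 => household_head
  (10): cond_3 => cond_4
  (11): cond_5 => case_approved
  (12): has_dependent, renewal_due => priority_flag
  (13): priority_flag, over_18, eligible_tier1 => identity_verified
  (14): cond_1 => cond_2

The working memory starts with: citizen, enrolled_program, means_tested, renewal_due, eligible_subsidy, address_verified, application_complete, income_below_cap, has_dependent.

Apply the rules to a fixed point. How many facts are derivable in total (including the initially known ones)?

Round 1 fires (1), (5), (12), giving eligible_tier1, over_18, priority_flag.
Round 2 fires (13), giving identity_verified.
Round 3 fires (3), giving case_approved.
Round 4 fires (2), (7), giving resident, adult_resident.
Round 5 fires (6), giving cond_6.
Closure: {address_verified, adult_resident, application_complete, case_approved, citizen, cond_6, eligible_subsidy, eligible_tier1, enrolled_program, has_dependent, identity_verified, income_below_cap, means_tested, over_18, priority_flag, renewal_due, resident} — 17 facts.

17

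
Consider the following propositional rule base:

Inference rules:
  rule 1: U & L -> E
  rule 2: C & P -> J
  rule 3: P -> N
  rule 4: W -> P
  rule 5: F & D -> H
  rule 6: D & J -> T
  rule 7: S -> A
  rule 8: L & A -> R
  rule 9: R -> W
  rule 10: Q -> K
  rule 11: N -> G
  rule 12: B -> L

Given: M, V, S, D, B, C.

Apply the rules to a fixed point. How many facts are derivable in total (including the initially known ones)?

Round 1: rule 7 [S -> A]; rule 12 [B -> L]. New: A, L.
Round 2: rule 8 [L & A -> R]. New: R.
Round 3: rule 9 [R -> W]. New: W.
Round 4: rule 4 [W -> P]. New: P.
Round 5: rule 2 [C & P -> J]; rule 3 [P -> N]. New: J, N.
Round 6: rule 6 [D & J -> T]; rule 11 [N -> G]. New: T, G.
Closure: {A, B, C, D, G, J, L, M, N, P, R, S, T, V, W} — 15 facts.

15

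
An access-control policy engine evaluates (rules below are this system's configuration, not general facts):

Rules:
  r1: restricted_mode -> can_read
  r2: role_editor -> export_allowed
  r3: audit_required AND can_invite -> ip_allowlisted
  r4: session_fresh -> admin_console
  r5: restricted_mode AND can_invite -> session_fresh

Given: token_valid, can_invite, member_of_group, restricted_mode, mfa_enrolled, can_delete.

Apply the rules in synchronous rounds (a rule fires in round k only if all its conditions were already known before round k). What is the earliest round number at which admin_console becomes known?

Round 1: r1 [restricted_mode -> can_read]; r5 [restricted_mode AND can_invite -> session_fresh]. Adds can_read, session_fresh.
Round 2: r4 [session_fresh -> admin_console]. Adds admin_console.
admin_console first appears in round 2.

2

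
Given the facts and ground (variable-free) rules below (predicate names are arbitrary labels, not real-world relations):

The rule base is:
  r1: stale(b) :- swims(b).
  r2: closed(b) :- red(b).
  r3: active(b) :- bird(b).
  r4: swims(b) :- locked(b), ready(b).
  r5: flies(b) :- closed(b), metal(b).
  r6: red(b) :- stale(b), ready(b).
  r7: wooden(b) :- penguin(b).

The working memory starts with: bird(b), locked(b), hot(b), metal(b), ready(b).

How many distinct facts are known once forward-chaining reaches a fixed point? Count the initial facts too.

11

Round 1 — r3, r4, derive active(b), swims(b).
Round 2 — r1, derive stale(b).
Round 3 — r6, derive red(b).
Round 4 — r2, derive closed(b).
Round 5 — r5, derive flies(b).
Closure: {active(b), bird(b), closed(b), flies(b), hot(b), locked(b), metal(b), ready(b), red(b), stale(b), swims(b)} — 11 facts.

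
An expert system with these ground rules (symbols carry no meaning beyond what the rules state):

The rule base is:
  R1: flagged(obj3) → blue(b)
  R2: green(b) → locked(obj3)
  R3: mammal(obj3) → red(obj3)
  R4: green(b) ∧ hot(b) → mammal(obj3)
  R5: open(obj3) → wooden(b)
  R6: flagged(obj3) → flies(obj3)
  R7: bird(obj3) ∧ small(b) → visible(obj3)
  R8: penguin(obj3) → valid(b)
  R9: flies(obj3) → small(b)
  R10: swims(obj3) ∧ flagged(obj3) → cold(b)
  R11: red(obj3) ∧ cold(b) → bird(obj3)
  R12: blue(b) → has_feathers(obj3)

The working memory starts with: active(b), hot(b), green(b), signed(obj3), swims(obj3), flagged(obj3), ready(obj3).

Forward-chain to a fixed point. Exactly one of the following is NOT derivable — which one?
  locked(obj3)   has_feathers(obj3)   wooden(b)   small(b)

wooden(b)

Round 1: R1 [flagged(obj3) → blue(b)]; R2 [green(b) → locked(obj3)]; R4 [green(b) ∧ hot(b) → mammal(obj3)]; R6 [flagged(obj3) → flies(obj3)]; R10 [swims(obj3) ∧ flagged(obj3) → cold(b)]. Adds blue(b), locked(obj3), mammal(obj3), flies(obj3), cold(b).
Round 2: R3 [mammal(obj3) → red(obj3)]; R9 [flies(obj3) → small(b)]; R12 [blue(b) → has_feathers(obj3)]. Adds red(obj3), small(b), has_feathers(obj3).
Round 3: R11 [red(obj3) ∧ cold(b) → bird(obj3)]. Adds bird(obj3).
Round 4: R7 [bird(obj3) ∧ small(b) → visible(obj3)]. Adds visible(obj3).
Derived: has_feathers(obj3) (round 2), small(b) (round 2), locked(obj3) (round 1). wooden(b) never appears in any round.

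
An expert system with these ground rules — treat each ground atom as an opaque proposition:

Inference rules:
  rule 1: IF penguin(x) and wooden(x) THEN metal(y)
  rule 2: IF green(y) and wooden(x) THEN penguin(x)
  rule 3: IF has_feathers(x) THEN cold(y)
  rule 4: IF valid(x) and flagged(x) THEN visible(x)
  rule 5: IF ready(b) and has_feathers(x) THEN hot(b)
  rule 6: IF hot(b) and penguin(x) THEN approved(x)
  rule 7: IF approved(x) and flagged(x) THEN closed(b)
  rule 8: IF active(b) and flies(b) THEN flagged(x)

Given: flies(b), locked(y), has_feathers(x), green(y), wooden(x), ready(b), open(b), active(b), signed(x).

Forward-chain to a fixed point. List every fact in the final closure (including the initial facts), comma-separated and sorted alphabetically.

[1] rule 2 [IF green(y) and wooden(x) THEN penguin(x)]; rule 3 [IF has_feathers(x) THEN cold(y)]; rule 5 [IF ready(b) and has_feathers(x) THEN hot(b)]; rule 8 [IF active(b) and flies(b) THEN flagged(x)]. ⇒ new: penguin(x), cold(y), hot(b), flagged(x).
[2] rule 1 [IF penguin(x) and wooden(x) THEN metal(y)]; rule 6 [IF hot(b) and penguin(x) THEN approved(x)]. ⇒ new: metal(y), approved(x).
[3] rule 7 [IF approved(x) and flagged(x) THEN closed(b)]. ⇒ new: closed(b).

active(b), approved(x), closed(b), cold(y), flagged(x), flies(b), green(y), has_feathers(x), hot(b), locked(y), metal(y), open(b), penguin(x), ready(b), signed(x), wooden(x)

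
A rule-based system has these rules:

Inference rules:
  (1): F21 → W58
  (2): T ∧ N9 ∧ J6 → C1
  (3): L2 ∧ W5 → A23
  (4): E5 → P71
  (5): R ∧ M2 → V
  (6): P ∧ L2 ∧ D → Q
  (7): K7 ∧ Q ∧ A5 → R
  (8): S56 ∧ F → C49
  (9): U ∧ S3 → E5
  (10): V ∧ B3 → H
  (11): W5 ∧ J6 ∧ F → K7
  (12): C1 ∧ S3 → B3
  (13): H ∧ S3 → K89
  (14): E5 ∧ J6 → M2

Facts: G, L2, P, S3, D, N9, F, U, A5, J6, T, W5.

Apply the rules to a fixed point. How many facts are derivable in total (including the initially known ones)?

Round 1 fires (2), (3), (6), (9), (11), giving C1, A23, Q, E5, K7.
Round 2 fires (4), (7), (12), (14), giving P71, R, B3, M2.
Round 3 fires (5), giving V.
Round 4 fires (10), giving H.
Round 5 fires (13), giving K89.
Closure: {A23, A5, B3, C1, D, E5, F, G, H, J6, K7, K89, L2, M2, N9, P, P71, Q, R, S3, T, U, V, W5} — 24 facts.

24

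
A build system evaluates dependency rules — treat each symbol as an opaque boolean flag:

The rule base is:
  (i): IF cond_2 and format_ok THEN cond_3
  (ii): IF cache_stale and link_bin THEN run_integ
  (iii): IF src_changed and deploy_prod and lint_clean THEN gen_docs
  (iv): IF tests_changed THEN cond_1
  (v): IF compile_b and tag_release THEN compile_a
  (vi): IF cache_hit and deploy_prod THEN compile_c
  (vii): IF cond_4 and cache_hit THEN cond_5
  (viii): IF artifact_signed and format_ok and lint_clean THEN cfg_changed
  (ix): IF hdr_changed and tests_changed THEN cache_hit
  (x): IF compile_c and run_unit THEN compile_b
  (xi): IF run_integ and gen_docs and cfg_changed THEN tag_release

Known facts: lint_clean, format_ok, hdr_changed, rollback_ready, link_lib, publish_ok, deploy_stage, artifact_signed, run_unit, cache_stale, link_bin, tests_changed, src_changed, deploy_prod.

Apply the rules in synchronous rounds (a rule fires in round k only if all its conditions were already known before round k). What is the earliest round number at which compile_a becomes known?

4

Round 1: (ii) [IF cache_stale and link_bin THEN run_integ]; (iii) [IF src_changed and deploy_prod and lint_clean THEN gen_docs]; (iv) [IF tests_changed THEN cond_1]; (viii) [IF artifact_signed and format_ok and lint_clean THEN cfg_changed]; (ix) [IF hdr_changed and tests_changed THEN cache_hit]. New: run_integ, gen_docs, cond_1, cfg_changed, cache_hit.
Round 2: (vi) [IF cache_hit and deploy_prod THEN compile_c]; (xi) [IF run_integ and gen_docs and cfg_changed THEN tag_release]. New: compile_c, tag_release.
Round 3: (x) [IF compile_c and run_unit THEN compile_b]. New: compile_b.
Round 4: (v) [IF compile_b and tag_release THEN compile_a]. New: compile_a.
compile_a first appears in round 4.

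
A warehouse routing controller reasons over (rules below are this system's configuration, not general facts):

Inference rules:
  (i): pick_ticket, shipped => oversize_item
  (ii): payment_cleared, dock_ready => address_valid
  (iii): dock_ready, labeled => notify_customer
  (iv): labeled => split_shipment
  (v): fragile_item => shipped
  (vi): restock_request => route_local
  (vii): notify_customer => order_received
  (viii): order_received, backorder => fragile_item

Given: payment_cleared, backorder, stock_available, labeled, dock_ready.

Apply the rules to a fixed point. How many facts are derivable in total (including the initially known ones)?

Round 1 fires (ii), (iii), (iv), giving address_valid, notify_customer, split_shipment.
Round 2 fires (vii), giving order_received.
Round 3 fires (viii), giving fragile_item.
Round 4 fires (v), giving shipped.
Closure: {address_valid, backorder, dock_ready, fragile_item, labeled, notify_customer, order_received, payment_cleared, shipped, split_shipment, stock_available} — 11 facts.

11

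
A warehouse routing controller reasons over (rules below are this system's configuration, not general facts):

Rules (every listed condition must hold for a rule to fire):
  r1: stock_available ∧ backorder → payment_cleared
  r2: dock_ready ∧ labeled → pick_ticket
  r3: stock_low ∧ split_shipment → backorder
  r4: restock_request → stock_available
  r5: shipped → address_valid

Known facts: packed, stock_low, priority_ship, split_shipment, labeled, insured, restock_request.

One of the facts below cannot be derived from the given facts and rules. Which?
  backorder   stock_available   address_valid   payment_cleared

Round 1: r3 [stock_low ∧ split_shipment → backorder]; r4 [restock_request → stock_available]. Adds backorder, stock_available.
Round 2: r1 [stock_available ∧ backorder → payment_cleared]. Adds payment_cleared.
Derived: payment_cleared (round 2), stock_available (round 1), backorder (round 1). address_valid never appears in any round.

address_valid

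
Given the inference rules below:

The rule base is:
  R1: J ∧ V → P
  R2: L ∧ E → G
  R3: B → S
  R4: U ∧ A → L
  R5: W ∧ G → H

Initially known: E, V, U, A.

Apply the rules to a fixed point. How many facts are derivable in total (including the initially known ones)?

Round 1 fires R4, giving L.
Round 2 fires R2, giving G.
Closure: {A, E, G, L, U, V} — 6 facts.

6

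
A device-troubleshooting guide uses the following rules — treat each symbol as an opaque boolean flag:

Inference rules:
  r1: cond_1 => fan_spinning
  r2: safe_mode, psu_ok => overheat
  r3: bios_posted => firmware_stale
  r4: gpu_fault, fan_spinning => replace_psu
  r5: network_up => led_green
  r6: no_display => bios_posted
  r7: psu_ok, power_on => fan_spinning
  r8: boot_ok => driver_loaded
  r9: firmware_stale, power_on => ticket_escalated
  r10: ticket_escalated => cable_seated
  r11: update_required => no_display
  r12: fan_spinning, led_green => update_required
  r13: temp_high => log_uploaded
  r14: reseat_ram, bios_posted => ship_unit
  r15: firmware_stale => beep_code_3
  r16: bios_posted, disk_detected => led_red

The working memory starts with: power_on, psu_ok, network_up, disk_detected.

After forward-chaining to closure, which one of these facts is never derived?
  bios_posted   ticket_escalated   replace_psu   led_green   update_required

[1] r5 [network_up => led_green]; r7 [psu_ok, power_on => fan_spinning]. ⇒ new: led_green, fan_spinning.
[2] r12 [fan_spinning, led_green => update_required]. ⇒ new: update_required.
[3] r11 [update_required => no_display]. ⇒ new: no_display.
[4] r6 [no_display => bios_posted]. ⇒ new: bios_posted.
[5] r3 [bios_posted => firmware_stale]; r16 [bios_posted, disk_detected => led_red]. ⇒ new: firmware_stale, led_red.
[6] r9 [firmware_stale, power_on => ticket_escalated]; r15 [firmware_stale => beep_code_3]. ⇒ new: ticket_escalated, beep_code_3.
[7] r10 [ticket_escalated => cable_seated]. ⇒ new: cable_seated.
Derived: bios_posted (round 4), update_required (round 2), led_green (round 1), ticket_escalated (round 6). replace_psu never appears in any round.

replace_psu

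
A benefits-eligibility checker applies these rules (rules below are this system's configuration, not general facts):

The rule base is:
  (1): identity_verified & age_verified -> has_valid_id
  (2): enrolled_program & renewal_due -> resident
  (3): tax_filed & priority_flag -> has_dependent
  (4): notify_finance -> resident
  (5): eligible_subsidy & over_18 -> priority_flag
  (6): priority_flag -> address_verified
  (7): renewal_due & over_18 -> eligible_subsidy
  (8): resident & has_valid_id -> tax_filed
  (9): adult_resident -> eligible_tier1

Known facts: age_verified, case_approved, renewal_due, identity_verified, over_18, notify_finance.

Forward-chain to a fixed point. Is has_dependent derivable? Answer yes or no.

yes

Round 1 fires (1), (4), (7), giving has_valid_id, resident, eligible_subsidy.
Round 2 fires (5), (8), giving priority_flag, tax_filed.
Round 3 fires (3), (6), giving has_dependent, address_verified.
has_dependent appears in round 3, so it is derivable.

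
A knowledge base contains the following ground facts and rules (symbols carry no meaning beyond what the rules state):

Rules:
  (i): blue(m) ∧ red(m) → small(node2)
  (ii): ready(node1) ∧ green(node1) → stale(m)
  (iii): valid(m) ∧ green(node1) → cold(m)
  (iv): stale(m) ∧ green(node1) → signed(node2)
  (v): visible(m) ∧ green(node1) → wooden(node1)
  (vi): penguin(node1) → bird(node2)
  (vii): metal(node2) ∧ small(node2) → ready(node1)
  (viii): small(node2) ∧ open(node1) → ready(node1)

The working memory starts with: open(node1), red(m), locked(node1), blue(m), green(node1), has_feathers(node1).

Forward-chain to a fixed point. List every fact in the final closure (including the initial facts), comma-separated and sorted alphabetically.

blue(m), green(node1), has_feathers(node1), locked(node1), open(node1), ready(node1), red(m), signed(node2), small(node2), stale(m)

Round 1: (i) [blue(m) ∧ red(m) → small(node2)]. New: small(node2).
Round 2: (viii) [small(node2) ∧ open(node1) → ready(node1)]. New: ready(node1).
Round 3: (ii) [ready(node1) ∧ green(node1) → stale(m)]. New: stale(m).
Round 4: (iv) [stale(m) ∧ green(node1) → signed(node2)]. New: signed(node2).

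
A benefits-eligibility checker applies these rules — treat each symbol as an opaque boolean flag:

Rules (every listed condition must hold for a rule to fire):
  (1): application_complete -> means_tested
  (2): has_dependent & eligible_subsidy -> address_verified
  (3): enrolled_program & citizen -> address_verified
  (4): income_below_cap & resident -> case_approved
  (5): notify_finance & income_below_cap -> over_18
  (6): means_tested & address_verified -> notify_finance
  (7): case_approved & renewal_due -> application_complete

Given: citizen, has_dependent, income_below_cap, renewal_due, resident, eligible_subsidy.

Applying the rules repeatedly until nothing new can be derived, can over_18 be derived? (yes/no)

[1] (2) [has_dependent & eligible_subsidy -> address_verified]; (4) [income_below_cap & resident -> case_approved]. ⇒ new: address_verified, case_approved.
[2] (7) [case_approved & renewal_due -> application_complete]. ⇒ new: application_complete.
[3] (1) [application_complete -> means_tested]. ⇒ new: means_tested.
[4] (6) [means_tested & address_verified -> notify_finance]. ⇒ new: notify_finance.
[5] (5) [notify_finance & income_below_cap -> over_18]. ⇒ new: over_18.
over_18 appears in round 5, so it is derivable.

yes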